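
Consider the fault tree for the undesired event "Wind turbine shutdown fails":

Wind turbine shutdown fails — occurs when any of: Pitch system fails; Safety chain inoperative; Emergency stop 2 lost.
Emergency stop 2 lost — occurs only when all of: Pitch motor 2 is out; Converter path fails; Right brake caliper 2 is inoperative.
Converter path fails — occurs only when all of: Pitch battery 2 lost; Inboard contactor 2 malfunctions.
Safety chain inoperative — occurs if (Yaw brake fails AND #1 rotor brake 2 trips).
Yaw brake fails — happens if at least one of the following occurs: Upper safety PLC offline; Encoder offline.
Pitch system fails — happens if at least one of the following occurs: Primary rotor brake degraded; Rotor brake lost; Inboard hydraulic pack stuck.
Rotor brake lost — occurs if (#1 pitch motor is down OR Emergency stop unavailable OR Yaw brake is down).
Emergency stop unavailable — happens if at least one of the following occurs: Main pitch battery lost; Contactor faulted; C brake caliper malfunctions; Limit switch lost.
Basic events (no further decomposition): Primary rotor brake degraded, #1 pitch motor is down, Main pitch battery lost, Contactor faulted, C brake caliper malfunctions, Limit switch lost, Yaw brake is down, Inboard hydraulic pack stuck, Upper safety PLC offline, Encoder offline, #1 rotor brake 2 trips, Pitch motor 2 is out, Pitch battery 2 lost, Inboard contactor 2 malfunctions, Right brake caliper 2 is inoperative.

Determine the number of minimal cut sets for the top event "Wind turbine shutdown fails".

11

Emergency stop unavailable [OR]: union of children's cut sets → 4 cut set(s).
Rotor brake lost [OR]: union of children's cut sets → 6 cut set(s).
Pitch system fails [OR]: union of children's cut sets → 8 cut set(s).
Yaw brake fails [OR]: union of children's cut sets → 2 cut set(s).
Safety chain inoperative [AND]: one cut set from each child combined → 2 × 1 = 2 cut set(s).
Converter path fails [AND]: one cut set from each child combined → 1 × 1 = 1 cut set(s).
Emergency stop 2 lost [AND]: one cut set from each child combined → 1 × 1 × 1 = 1 cut set(s).
Wind turbine shutdown fails [OR]: union of children's cut sets → 11 cut set(s).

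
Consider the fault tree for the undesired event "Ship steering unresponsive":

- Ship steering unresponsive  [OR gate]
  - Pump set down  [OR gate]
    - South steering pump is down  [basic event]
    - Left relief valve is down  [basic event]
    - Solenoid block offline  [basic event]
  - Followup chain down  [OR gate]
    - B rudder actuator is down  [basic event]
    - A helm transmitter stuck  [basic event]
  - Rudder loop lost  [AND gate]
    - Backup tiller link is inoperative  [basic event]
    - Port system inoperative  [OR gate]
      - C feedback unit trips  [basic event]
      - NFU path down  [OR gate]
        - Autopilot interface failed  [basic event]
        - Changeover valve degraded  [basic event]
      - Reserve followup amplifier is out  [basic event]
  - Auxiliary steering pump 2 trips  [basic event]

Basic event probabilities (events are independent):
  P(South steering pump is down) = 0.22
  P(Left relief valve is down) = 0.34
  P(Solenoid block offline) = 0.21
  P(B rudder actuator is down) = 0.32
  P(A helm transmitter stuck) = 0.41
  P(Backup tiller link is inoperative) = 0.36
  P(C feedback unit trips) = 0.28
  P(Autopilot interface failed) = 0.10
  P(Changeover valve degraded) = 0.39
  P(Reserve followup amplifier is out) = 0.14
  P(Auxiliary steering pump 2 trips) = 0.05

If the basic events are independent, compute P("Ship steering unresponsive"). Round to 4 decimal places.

P(Pump set down) [OR] = 1 − (1−0.22) × (1−0.34) × (1−0.21) = 0.593308
P(Followup chain down) [OR] = 1 − (1−0.32) × (1−0.41) = 0.598800
P(NFU path down) [OR] = 1 − (1−0.10) × (1−0.39) = 0.451000
P(Port system inoperative) [OR] = 1 − (1−0.28) × (1−0.451000) × (1−0.14) = 0.660059
P(Rudder loop lost) [AND] = 0.36 × 0.660059 = 0.237621
P(Ship steering unresponsive) [OR] = 1 − (1−0.593308) × (1−0.598800) × (1−0.237621) × (1−0.05) = 0.881826
Rounded to 4 decimal places: P(Ship steering unresponsive) ≈ 0.8818.

0.8818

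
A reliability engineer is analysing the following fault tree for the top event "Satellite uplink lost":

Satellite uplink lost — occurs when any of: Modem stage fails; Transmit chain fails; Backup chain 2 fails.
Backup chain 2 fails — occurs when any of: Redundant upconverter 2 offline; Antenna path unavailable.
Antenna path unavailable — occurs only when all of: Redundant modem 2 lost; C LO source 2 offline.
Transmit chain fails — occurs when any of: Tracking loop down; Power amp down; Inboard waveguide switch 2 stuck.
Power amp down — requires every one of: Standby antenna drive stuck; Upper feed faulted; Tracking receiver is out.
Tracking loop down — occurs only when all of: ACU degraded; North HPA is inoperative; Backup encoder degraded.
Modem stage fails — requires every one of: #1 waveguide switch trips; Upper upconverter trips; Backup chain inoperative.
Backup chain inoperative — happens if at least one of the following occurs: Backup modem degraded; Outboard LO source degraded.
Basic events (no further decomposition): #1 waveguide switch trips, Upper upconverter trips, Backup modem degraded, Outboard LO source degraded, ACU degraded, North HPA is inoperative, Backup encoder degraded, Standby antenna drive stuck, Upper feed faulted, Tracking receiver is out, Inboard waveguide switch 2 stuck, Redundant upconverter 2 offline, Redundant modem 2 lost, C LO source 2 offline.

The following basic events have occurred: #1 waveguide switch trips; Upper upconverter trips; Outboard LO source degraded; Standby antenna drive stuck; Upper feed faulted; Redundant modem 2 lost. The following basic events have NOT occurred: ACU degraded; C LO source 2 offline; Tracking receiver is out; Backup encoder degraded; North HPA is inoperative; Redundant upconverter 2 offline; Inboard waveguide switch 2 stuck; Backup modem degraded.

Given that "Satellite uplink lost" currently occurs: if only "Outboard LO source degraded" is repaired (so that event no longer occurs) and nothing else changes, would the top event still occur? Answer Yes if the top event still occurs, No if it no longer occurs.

Counterfactual: set "Outboard LO source degraded" to not occurred.
Backup chain inoperative [OR]: Backup modem degraded=not, Outboard LO source degraded=not → no input occurs → does not occur.
Modem stage fails [AND]: #1 waveguide switch trips=occurs, Upper upconverter trips=occurs, Backup chain inoperative=not → not all inputs occur → does not occur.
Tracking loop down [AND]: ACU degraded=not, North HPA is inoperative=not, Backup encoder degraded=not → not all inputs occur → does not occur.
Power amp down [AND]: Standby antenna drive stuck=occurs, Upper feed faulted=occurs, Tracking receiver is out=not → not all inputs occur → does not occur.
Transmit chain fails [OR]: Tracking loop down=not, Power amp down=not, Inboard waveguide switch 2 stuck=not → no input occurs → does not occur.
Antenna path unavailable [AND]: Redundant modem 2 lost=occurs, C LO source 2 offline=not → not all inputs occur → does not occur.
Backup chain 2 fails [OR]: Redundant upconverter 2 offline=not, Antenna path unavailable=not → no input occurs → does not occur.
Satellite uplink lost [OR]: Modem stage fails=not, Transmit chain fails=not, Backup chain 2 fails=not → no input occurs → does not occur.

No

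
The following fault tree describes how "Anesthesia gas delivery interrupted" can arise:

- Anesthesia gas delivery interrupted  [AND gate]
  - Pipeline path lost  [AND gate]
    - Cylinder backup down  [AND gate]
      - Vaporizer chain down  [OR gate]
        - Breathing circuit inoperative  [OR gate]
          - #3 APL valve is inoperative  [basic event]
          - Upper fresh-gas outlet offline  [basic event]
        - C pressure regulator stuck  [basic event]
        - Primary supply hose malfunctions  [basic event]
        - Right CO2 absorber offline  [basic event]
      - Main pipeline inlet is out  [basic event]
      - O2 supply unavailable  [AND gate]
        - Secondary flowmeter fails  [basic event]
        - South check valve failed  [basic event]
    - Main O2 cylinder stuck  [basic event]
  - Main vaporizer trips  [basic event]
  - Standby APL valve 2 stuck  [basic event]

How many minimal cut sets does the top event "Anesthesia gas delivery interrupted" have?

5

Breathing circuit inoperative [OR]: union of children's cut sets → 2 cut set(s).
Vaporizer chain down [OR]: union of children's cut sets → 5 cut set(s).
O2 supply unavailable [AND]: one cut set from each child combined → 1 × 1 = 1 cut set(s).
Cylinder backup down [AND]: one cut set from each child combined → 5 × 1 × 1 = 5 cut set(s).
Pipeline path lost [AND]: one cut set from each child combined → 5 × 1 = 5 cut set(s).
Anesthesia gas delivery interrupted [AND]: one cut set from each child combined → 5 × 1 × 1 = 5 cut set(s).
Minimal cut sets: {#3 APL valve is inoperative, Main O2 cylinder stuck, Main pipeline inlet is out, Main vaporizer trips, Secondary flowmeter fails, South check valve failed, Standby APL valve 2 stuck}; {Main O2 cylinder stuck, Main pipeline inlet is out, Main vaporizer trips, Secondary flowmeter fails, South check valve failed, Standby APL valve 2 stuck, Upper fresh-gas outlet offline}; {C pressure regulator stuck, Main O2 cylinder stuck, Main pipeline inlet is out, Main vaporizer trips, Secondary flowmeter fails, South check valve failed, Standby APL valve 2 stuck}; {Main O2 cylinder stuck, Main pipeline inlet is out, Main vaporizer trips, Primary supply hose malfunctions, Secondary flowmeter fails, South check valve failed, Standby APL valve 2 stuck}; {Main O2 cylinder stuck, Main pipeline inlet is out, Main vaporizer trips, Right CO2 absorber offline, Secondary flowmeter fails, South check valve failed, Standby APL valve 2 stuck}.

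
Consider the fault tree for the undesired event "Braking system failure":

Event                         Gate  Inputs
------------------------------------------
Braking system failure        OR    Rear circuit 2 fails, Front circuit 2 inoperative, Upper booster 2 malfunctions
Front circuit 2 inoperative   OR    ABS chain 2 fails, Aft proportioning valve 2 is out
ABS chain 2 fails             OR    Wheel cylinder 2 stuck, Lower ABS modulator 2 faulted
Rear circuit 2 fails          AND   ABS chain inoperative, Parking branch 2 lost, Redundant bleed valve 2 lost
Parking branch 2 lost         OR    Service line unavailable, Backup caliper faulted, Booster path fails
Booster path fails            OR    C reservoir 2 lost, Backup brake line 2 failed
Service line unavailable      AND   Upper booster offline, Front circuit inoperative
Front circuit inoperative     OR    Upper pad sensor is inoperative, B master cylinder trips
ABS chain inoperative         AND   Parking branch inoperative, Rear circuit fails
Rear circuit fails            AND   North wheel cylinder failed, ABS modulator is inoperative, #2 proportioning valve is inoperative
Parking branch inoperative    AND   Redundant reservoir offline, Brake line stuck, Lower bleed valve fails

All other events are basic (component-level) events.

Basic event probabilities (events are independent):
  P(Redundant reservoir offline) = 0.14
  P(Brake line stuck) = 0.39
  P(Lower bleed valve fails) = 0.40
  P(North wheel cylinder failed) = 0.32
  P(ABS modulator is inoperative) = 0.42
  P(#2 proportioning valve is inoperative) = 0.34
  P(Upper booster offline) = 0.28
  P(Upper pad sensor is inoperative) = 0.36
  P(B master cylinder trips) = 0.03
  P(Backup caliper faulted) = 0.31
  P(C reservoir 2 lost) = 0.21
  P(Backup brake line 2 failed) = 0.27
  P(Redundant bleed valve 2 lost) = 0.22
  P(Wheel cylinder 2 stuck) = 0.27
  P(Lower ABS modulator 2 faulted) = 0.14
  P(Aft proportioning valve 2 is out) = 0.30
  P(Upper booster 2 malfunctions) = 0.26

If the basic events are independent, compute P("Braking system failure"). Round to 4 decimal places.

0.6748

P(Parking branch inoperative) [AND] = 0.14 × 0.39 × 0.40 = 0.021840
P(Rear circuit fails) [AND] = 0.32 × 0.42 × 0.34 = 0.045696
P(ABS chain inoperative) [AND] = 0.021840 × 0.045696 = 0.000998
P(Front circuit inoperative) [OR] = 1 − (1−0.36) × (1−0.03) = 0.379200
P(Service line unavailable) [AND] = 0.28 × 0.379200 = 0.106176
P(Booster path fails) [OR] = 1 − (1−0.21) × (1−0.27) = 0.423300
P(Parking branch 2 lost) [OR] = 1 − (1−0.106176) × (1−0.31) × (1−0.423300) = 0.644327
P(Rear circuit 2 fails) [AND] = 0.000998 × 0.644327 × 0.22 = 0.000141
P(ABS chain 2 fails) [OR] = 1 − (1−0.27) × (1−0.14) = 0.372200
P(Front circuit 2 inoperative) [OR] = 1 − (1−0.372200) × (1−0.30) = 0.560540
P(Braking system failure) [OR] = 1 − (1−0.000141) × (1−0.560540) × (1−0.26) = 0.674845
Rounded to 4 decimal places: P(Braking system failure) ≈ 0.6748.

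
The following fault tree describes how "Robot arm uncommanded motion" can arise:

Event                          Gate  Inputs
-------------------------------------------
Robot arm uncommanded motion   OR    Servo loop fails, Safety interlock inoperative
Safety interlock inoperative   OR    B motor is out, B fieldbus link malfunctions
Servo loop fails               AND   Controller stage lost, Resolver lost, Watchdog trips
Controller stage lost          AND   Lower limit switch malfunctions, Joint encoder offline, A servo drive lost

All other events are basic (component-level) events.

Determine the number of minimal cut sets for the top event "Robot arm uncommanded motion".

Controller stage lost [AND]: one cut set from each child combined → 1 × 1 × 1 = 1 cut set(s).
Servo loop fails [AND]: one cut set from each child combined → 1 × 1 × 1 = 1 cut set(s).
Safety interlock inoperative [OR]: union of children's cut sets → 2 cut set(s).
Robot arm uncommanded motion [OR]: union of children's cut sets → 3 cut set(s).
Minimal cut sets: {A servo drive lost, Joint encoder offline, Lower limit switch malfunctions, Resolver lost, Watchdog trips}; {B motor is out}; {B fieldbus link malfunctions}.

3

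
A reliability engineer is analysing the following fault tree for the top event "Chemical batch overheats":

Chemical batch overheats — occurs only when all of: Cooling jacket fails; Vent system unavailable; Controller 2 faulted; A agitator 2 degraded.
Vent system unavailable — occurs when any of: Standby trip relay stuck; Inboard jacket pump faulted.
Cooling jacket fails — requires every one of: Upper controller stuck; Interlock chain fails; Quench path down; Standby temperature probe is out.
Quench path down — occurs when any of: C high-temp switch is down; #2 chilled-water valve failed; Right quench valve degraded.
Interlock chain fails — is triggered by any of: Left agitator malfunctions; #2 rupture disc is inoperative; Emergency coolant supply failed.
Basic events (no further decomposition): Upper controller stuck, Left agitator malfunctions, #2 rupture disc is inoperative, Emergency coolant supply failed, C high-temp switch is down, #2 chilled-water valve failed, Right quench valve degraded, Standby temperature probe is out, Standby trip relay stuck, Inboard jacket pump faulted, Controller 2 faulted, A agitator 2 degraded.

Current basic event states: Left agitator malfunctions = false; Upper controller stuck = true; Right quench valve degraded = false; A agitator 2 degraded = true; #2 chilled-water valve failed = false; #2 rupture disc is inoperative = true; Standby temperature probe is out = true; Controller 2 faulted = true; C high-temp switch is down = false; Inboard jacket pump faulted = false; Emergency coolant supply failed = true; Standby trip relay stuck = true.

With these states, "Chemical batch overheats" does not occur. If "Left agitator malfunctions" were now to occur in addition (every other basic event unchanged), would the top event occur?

Counterfactual: set "Left agitator malfunctions" to occurred.
Interlock chain fails [OR]: Left agitator malfunctions=occurs, #2 rupture disc is inoperative=occurs, Emergency coolant supply failed=occurs → at least one input occurs → occurs.
Quench path down [OR]: C high-temp switch is down=not, #2 chilled-water valve failed=not, Right quench valve degraded=not → no input occurs → does not occur.
Cooling jacket fails [AND]: Upper controller stuck=occurs, Interlock chain fails=occurs, Quench path down=not, Standby temperature probe is out=occurs → not all inputs occur → does not occur.
Vent system unavailable [OR]: Standby trip relay stuck=occurs, Inboard jacket pump faulted=not → at least one input occurs → occurs.
Chemical batch overheats [AND]: Cooling jacket fails=not, Vent system unavailable=occurs, Controller 2 faulted=occurs, A agitator 2 degraded=occurs → not all inputs occur → does not occur.

No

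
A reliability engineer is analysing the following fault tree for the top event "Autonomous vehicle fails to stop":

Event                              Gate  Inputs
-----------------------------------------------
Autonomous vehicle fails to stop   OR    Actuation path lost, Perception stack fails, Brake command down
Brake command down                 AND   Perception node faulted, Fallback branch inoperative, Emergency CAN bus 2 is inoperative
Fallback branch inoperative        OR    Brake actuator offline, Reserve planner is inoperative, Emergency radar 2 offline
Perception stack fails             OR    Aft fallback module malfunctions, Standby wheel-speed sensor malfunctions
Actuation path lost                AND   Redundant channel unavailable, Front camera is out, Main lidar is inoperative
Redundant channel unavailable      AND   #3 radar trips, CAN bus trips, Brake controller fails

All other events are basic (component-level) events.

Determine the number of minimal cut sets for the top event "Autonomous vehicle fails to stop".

Redundant channel unavailable [AND]: one cut set from each child combined → 1 × 1 × 1 = 1 cut set(s).
Actuation path lost [AND]: one cut set from each child combined → 1 × 1 × 1 = 1 cut set(s).
Perception stack fails [OR]: union of children's cut sets → 2 cut set(s).
Fallback branch inoperative [OR]: union of children's cut sets → 3 cut set(s).
Brake command down [AND]: one cut set from each child combined → 1 × 3 × 1 = 3 cut set(s).
Autonomous vehicle fails to stop [OR]: union of children's cut sets → 6 cut set(s).
Minimal cut sets: {#3 radar trips, Brake controller fails, CAN bus trips, Front camera is out, Main lidar is inoperative}; {Aft fallback module malfunctions}; {Standby wheel-speed sensor malfunctions}; {Brake actuator offline, Emergency CAN bus 2 is inoperative, Perception node faulted}; {Emergency CAN bus 2 is inoperative, Perception node faulted, Reserve planner is inoperative}; {Emergency CAN bus 2 is inoperative, Emergency radar 2 offline, Perception node faulted}.

6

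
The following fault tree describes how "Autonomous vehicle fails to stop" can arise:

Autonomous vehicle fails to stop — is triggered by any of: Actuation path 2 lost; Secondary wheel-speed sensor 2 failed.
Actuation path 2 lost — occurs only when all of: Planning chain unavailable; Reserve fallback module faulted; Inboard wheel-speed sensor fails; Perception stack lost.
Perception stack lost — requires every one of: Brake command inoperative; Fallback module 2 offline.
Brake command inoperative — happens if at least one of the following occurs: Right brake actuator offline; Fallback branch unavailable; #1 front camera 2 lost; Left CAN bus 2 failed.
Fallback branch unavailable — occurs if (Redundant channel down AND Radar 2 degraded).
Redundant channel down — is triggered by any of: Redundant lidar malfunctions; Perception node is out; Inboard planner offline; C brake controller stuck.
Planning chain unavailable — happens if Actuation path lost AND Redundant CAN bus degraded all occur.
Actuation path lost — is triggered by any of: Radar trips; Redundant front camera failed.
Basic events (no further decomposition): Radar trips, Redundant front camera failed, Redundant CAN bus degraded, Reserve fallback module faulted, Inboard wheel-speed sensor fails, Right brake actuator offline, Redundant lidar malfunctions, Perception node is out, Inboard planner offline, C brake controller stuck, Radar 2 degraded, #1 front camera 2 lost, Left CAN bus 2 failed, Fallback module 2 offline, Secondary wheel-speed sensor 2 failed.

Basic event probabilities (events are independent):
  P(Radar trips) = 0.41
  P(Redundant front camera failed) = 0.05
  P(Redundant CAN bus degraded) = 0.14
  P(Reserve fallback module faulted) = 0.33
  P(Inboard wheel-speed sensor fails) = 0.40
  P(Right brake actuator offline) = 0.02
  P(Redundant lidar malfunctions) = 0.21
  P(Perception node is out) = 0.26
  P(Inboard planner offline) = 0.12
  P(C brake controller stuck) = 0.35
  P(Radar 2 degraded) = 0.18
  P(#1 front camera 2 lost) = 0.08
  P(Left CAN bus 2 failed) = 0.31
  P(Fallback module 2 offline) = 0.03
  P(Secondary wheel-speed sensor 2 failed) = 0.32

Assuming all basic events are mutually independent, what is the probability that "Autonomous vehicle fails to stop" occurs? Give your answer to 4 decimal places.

P(Actuation path lost) [OR] = 1 − (1−0.41) × (1−0.05) = 0.439500
P(Planning chain unavailable) [AND] = 0.439500 × 0.14 = 0.061530
P(Redundant channel down) [OR] = 1 − (1−0.21) × (1−0.26) × (1−0.12) × (1−0.35) = 0.665609
P(Fallback branch unavailable) [AND] = 0.665609 × 0.18 = 0.119810
P(Brake command inoperative) [OR] = 1 − (1−0.02) × (1−0.119810) × (1−0.08) × (1−0.31) = 0.452430
P(Perception stack lost) [AND] = 0.452430 × 0.03 = 0.013573
P(Actuation path 2 lost) [AND] = 0.061530 × 0.33 × 0.40 × 0.013573 = 0.000110
P(Autonomous vehicle fails to stop) [OR] = 1 − (1−0.000110) × (1−0.32) = 0.320075
Rounded to 4 decimal places: P(Autonomous vehicle fails to stop) ≈ 0.3201.

0.3201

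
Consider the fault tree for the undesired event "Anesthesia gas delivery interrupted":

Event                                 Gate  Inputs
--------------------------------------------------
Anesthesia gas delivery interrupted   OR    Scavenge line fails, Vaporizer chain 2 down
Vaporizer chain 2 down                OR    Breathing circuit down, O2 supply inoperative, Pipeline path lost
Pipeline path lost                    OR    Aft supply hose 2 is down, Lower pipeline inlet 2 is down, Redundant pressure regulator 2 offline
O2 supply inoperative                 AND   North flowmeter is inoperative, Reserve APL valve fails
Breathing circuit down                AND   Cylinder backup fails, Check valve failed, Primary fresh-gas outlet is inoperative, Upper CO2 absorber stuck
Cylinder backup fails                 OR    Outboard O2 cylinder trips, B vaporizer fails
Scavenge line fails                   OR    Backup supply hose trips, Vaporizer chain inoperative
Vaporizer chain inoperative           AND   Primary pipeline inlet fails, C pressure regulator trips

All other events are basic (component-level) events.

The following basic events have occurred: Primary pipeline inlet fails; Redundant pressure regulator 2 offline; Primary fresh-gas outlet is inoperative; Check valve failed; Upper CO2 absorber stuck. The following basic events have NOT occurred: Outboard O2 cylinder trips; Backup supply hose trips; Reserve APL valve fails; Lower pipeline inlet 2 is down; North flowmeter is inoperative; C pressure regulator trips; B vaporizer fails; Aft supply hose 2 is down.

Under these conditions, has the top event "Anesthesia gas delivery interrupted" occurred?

Yes

Vaporizer chain inoperative [AND]: Primary pipeline inlet fails=occurs, C pressure regulator trips=not → not all inputs occur → does not occur.
Scavenge line fails [OR]: Backup supply hose trips=not, Vaporizer chain inoperative=not → no input occurs → does not occur.
Cylinder backup fails [OR]: Outboard O2 cylinder trips=not, B vaporizer fails=not → no input occurs → does not occur.
Breathing circuit down [AND]: Cylinder backup fails=not, Check valve failed=occurs, Primary fresh-gas outlet is inoperative=occurs, Upper CO2 absorber stuck=occurs → not all inputs occur → does not occur.
O2 supply inoperative [AND]: North flowmeter is inoperative=not, Reserve APL valve fails=not → not all inputs occur → does not occur.
Pipeline path lost [OR]: Aft supply hose 2 is down=not, Lower pipeline inlet 2 is down=not, Redundant pressure regulator 2 offline=occurs → at least one input occurs → occurs.
Vaporizer chain 2 down [OR]: Breathing circuit down=not, O2 supply inoperative=not, Pipeline path lost=occurs → at least one input occurs → occurs.
Anesthesia gas delivery interrupted [OR]: Scavenge line fails=not, Vaporizer chain 2 down=occurs → at least one input occurs → occurs.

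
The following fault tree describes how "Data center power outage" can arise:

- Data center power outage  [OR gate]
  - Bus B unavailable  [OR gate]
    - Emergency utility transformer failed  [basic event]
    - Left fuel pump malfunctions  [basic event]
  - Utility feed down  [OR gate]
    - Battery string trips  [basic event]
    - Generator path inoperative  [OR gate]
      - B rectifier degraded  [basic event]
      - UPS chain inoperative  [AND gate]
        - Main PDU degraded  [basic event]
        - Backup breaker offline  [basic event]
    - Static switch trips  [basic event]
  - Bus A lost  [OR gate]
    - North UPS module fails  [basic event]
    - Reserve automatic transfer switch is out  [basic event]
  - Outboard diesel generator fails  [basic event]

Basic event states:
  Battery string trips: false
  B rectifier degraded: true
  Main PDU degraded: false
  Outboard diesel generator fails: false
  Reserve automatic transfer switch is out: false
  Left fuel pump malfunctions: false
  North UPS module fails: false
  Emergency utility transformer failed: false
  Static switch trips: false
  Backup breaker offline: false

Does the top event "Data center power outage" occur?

Yes

Bus B unavailable [OR]: Emergency utility transformer failed=not, Left fuel pump malfunctions=not → no input occurs → does not occur.
UPS chain inoperative [AND]: Main PDU degraded=not, Backup breaker offline=not → not all inputs occur → does not occur.
Generator path inoperative [OR]: B rectifier degraded=occurs, UPS chain inoperative=not → at least one input occurs → occurs.
Utility feed down [OR]: Battery string trips=not, Generator path inoperative=occurs, Static switch trips=not → at least one input occurs → occurs.
Bus A lost [OR]: North UPS module fails=not, Reserve automatic transfer switch is out=not → no input occurs → does not occur.
Data center power outage [OR]: Bus B unavailable=not, Utility feed down=occurs, Bus A lost=not, Outboard diesel generator fails=not → at least one input occurs → occurs.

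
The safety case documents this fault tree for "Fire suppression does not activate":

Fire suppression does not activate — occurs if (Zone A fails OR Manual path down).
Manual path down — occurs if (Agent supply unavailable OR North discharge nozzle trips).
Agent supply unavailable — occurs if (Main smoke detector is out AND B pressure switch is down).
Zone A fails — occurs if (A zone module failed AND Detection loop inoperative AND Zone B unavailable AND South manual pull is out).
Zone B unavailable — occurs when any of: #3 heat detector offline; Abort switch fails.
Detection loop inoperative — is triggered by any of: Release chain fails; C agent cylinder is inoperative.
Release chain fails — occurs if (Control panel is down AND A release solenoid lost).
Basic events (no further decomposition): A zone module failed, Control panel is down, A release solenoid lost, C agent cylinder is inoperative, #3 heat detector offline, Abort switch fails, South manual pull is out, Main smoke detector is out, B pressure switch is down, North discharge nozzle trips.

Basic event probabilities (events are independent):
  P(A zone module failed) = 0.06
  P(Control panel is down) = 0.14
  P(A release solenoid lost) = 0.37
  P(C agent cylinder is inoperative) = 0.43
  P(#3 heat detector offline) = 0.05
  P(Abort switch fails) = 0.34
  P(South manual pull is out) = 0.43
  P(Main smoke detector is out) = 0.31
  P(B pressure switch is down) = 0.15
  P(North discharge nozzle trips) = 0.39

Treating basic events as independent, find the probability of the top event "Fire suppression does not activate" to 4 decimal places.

P(Release chain fails) [AND] = 0.14 × 0.37 = 0.051800
P(Detection loop inoperative) [OR] = 1 − (1−0.051800) × (1−0.43) = 0.459526
P(Zone B unavailable) [OR] = 1 − (1−0.05) × (1−0.34) = 0.373000
P(Zone A fails) [AND] = 0.06 × 0.459526 × 0.373000 × 0.43 = 0.004422
P(Agent supply unavailable) [AND] = 0.31 × 0.15 = 0.046500
P(Manual path down) [OR] = 1 − (1−0.046500) × (1−0.39) = 0.418365
P(Fire suppression does not activate) [OR] = 1 − (1−0.004422) × (1−0.418365) = 0.420937
Rounded to 4 decimal places: P(Fire suppression does not activate) ≈ 0.4209.

0.4209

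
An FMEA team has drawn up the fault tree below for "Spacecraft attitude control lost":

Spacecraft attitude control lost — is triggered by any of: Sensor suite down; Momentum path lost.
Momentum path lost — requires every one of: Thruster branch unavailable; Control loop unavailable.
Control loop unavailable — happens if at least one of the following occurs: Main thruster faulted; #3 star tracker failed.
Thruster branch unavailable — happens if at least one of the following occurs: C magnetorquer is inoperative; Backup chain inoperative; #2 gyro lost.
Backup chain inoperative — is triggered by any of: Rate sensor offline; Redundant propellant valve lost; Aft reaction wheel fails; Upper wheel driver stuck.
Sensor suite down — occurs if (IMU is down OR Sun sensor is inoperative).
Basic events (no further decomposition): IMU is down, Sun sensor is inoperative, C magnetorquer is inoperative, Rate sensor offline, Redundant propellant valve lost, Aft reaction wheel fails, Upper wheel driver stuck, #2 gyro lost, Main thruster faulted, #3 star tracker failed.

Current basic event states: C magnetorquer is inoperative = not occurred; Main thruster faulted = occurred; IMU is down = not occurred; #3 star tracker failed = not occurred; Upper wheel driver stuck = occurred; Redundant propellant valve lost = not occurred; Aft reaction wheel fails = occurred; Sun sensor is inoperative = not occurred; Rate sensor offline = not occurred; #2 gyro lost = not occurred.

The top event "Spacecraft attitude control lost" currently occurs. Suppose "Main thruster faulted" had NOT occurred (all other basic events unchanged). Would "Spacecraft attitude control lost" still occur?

No

Counterfactual: set "Main thruster faulted" to not occurred.
Sensor suite down [OR]: IMU is down=not, Sun sensor is inoperative=not → no input occurs → does not occur.
Backup chain inoperative [OR]: Rate sensor offline=not, Redundant propellant valve lost=not, Aft reaction wheel fails=occurs, Upper wheel driver stuck=occurs → at least one input occurs → occurs.
Thruster branch unavailable [OR]: C magnetorquer is inoperative=not, Backup chain inoperative=occurs, #2 gyro lost=not → at least one input occurs → occurs.
Control loop unavailable [OR]: Main thruster faulted=not, #3 star tracker failed=not → no input occurs → does not occur.
Momentum path lost [AND]: Thruster branch unavailable=occurs, Control loop unavailable=not → not all inputs occur → does not occur.
Spacecraft attitude control lost [OR]: Sensor suite down=not, Momentum path lost=not → no input occurs → does not occur.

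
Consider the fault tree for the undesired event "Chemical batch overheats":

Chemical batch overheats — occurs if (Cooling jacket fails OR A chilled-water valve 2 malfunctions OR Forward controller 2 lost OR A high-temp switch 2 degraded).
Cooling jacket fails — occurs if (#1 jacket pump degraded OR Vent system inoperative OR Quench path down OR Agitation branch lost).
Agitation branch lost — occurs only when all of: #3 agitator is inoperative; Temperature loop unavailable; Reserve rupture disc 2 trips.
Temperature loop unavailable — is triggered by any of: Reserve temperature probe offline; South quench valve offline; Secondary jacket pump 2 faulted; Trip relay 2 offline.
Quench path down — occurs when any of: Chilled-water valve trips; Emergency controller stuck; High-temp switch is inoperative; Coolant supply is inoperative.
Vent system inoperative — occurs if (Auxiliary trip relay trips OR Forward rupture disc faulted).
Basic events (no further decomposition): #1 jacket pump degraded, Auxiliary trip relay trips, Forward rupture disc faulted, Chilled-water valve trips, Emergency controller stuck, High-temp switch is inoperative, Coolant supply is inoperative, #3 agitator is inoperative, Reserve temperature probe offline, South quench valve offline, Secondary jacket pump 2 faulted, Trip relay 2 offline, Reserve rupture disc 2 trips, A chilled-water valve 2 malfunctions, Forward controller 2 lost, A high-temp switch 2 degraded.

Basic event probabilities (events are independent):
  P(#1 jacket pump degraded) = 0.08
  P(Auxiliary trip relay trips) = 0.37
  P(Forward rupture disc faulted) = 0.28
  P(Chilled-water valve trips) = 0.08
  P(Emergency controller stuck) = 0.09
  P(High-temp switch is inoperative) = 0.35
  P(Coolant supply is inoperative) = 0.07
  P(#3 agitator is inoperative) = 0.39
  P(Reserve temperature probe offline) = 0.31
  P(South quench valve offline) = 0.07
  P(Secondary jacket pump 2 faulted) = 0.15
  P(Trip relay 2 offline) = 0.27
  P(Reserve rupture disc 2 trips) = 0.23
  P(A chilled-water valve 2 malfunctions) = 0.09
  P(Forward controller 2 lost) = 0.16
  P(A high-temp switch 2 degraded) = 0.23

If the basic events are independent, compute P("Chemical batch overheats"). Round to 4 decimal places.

0.8824

P(Vent system inoperative) [OR] = 1 − (1−0.37) × (1−0.28) = 0.546400
P(Quench path down) [OR] = 1 − (1−0.08) × (1−0.09) × (1−0.35) × (1−0.07) = 0.493913
P(Temperature loop unavailable) [OR] = 1 − (1−0.31) × (1−0.07) × (1−0.15) × (1−0.27) = 0.601825
P(Agitation branch lost) [AND] = 0.39 × 0.601825 × 0.23 = 0.053984
P(Cooling jacket fails) [OR] = 1 − (1−0.08) × (1−0.546400) × (1−0.493913) × (1−0.053984) = 0.800205
P(Chemical batch overheats) [OR] = 1 − (1−0.800205) × (1−0.09) × (1−0.16) × (1−0.23) = 0.882403
Rounded to 4 decimal places: P(Chemical batch overheats) ≈ 0.8824.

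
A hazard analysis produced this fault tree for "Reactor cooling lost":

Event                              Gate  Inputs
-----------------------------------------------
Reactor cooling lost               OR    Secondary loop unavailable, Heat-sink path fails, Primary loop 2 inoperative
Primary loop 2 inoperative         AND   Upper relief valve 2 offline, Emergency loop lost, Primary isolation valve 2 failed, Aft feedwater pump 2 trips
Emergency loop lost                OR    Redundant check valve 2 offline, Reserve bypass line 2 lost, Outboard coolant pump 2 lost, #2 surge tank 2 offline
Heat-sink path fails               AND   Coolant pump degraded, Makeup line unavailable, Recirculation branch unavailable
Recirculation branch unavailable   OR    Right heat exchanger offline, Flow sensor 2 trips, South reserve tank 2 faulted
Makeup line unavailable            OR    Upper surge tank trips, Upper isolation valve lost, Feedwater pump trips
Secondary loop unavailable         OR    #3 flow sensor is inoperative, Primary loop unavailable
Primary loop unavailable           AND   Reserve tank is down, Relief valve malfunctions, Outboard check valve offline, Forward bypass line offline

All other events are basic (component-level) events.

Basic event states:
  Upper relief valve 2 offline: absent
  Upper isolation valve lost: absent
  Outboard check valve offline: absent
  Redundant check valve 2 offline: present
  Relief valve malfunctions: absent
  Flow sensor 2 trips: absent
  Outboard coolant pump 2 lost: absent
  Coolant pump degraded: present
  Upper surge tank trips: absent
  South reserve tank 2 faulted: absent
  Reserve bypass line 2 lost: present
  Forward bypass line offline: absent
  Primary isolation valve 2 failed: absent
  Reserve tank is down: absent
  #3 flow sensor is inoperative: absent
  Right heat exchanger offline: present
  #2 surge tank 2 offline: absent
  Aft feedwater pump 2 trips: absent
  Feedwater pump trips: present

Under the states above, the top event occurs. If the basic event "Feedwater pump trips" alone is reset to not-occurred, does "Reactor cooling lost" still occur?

Counterfactual: set "Feedwater pump trips" to not occurred.
Primary loop unavailable [AND]: Reserve tank is down=not, Relief valve malfunctions=not, Outboard check valve offline=not, Forward bypass line offline=not → not all inputs occur → does not occur.
Secondary loop unavailable [OR]: #3 flow sensor is inoperative=not, Primary loop unavailable=not → no input occurs → does not occur.
Makeup line unavailable [OR]: Upper surge tank trips=not, Upper isolation valve lost=not, Feedwater pump trips=not → no input occurs → does not occur.
Recirculation branch unavailable [OR]: Right heat exchanger offline=occurs, Flow sensor 2 trips=not, South reserve tank 2 faulted=not → at least one input occurs → occurs.
Heat-sink path fails [AND]: Coolant pump degraded=occurs, Makeup line unavailable=not, Recirculation branch unavailable=occurs → not all inputs occur → does not occur.
Emergency loop lost [OR]: Redundant check valve 2 offline=occurs, Reserve bypass line 2 lost=occurs, Outboard coolant pump 2 lost=not, #2 surge tank 2 offline=not → at least one input occurs → occurs.
Primary loop 2 inoperative [AND]: Upper relief valve 2 offline=not, Emergency loop lost=occurs, Primary isolation valve 2 failed=not, Aft feedwater pump 2 trips=not → not all inputs occur → does not occur.
Reactor cooling lost [OR]: Secondary loop unavailable=not, Heat-sink path fails=not, Primary loop 2 inoperative=not → no input occurs → does not occur.

No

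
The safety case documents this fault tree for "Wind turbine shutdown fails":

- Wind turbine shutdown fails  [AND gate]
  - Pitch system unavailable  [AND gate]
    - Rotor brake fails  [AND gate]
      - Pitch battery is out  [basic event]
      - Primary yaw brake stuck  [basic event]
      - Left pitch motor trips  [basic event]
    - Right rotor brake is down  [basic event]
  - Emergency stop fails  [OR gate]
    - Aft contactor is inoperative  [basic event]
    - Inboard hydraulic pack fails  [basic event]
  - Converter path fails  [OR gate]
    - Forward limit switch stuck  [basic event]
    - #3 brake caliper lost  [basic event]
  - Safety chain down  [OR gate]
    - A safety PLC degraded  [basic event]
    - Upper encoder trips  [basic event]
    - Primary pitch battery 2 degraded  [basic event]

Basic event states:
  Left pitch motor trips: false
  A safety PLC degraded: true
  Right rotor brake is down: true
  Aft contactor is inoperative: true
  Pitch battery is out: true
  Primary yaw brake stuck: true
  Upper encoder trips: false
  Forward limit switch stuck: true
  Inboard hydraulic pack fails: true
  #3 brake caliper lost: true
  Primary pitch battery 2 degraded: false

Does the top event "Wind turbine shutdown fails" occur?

Rotor brake fails [AND]: Pitch battery is out=occurs, Primary yaw brake stuck=occurs, Left pitch motor trips=not → not all inputs occur → does not occur.
Pitch system unavailable [AND]: Rotor brake fails=not, Right rotor brake is down=occurs → not all inputs occur → does not occur.
Emergency stop fails [OR]: Aft contactor is inoperative=occurs, Inboard hydraulic pack fails=occurs → at least one input occurs → occurs.
Converter path fails [OR]: Forward limit switch stuck=occurs, #3 brake caliper lost=occurs → at least one input occurs → occurs.
Safety chain down [OR]: A safety PLC degraded=occurs, Upper encoder trips=not, Primary pitch battery 2 degraded=not → at least one input occurs → occurs.
Wind turbine shutdown fails [AND]: Pitch system unavailable=not, Emergency stop fails=occurs, Converter path fails=occurs, Safety chain down=occurs → not all inputs occur → does not occur.

No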